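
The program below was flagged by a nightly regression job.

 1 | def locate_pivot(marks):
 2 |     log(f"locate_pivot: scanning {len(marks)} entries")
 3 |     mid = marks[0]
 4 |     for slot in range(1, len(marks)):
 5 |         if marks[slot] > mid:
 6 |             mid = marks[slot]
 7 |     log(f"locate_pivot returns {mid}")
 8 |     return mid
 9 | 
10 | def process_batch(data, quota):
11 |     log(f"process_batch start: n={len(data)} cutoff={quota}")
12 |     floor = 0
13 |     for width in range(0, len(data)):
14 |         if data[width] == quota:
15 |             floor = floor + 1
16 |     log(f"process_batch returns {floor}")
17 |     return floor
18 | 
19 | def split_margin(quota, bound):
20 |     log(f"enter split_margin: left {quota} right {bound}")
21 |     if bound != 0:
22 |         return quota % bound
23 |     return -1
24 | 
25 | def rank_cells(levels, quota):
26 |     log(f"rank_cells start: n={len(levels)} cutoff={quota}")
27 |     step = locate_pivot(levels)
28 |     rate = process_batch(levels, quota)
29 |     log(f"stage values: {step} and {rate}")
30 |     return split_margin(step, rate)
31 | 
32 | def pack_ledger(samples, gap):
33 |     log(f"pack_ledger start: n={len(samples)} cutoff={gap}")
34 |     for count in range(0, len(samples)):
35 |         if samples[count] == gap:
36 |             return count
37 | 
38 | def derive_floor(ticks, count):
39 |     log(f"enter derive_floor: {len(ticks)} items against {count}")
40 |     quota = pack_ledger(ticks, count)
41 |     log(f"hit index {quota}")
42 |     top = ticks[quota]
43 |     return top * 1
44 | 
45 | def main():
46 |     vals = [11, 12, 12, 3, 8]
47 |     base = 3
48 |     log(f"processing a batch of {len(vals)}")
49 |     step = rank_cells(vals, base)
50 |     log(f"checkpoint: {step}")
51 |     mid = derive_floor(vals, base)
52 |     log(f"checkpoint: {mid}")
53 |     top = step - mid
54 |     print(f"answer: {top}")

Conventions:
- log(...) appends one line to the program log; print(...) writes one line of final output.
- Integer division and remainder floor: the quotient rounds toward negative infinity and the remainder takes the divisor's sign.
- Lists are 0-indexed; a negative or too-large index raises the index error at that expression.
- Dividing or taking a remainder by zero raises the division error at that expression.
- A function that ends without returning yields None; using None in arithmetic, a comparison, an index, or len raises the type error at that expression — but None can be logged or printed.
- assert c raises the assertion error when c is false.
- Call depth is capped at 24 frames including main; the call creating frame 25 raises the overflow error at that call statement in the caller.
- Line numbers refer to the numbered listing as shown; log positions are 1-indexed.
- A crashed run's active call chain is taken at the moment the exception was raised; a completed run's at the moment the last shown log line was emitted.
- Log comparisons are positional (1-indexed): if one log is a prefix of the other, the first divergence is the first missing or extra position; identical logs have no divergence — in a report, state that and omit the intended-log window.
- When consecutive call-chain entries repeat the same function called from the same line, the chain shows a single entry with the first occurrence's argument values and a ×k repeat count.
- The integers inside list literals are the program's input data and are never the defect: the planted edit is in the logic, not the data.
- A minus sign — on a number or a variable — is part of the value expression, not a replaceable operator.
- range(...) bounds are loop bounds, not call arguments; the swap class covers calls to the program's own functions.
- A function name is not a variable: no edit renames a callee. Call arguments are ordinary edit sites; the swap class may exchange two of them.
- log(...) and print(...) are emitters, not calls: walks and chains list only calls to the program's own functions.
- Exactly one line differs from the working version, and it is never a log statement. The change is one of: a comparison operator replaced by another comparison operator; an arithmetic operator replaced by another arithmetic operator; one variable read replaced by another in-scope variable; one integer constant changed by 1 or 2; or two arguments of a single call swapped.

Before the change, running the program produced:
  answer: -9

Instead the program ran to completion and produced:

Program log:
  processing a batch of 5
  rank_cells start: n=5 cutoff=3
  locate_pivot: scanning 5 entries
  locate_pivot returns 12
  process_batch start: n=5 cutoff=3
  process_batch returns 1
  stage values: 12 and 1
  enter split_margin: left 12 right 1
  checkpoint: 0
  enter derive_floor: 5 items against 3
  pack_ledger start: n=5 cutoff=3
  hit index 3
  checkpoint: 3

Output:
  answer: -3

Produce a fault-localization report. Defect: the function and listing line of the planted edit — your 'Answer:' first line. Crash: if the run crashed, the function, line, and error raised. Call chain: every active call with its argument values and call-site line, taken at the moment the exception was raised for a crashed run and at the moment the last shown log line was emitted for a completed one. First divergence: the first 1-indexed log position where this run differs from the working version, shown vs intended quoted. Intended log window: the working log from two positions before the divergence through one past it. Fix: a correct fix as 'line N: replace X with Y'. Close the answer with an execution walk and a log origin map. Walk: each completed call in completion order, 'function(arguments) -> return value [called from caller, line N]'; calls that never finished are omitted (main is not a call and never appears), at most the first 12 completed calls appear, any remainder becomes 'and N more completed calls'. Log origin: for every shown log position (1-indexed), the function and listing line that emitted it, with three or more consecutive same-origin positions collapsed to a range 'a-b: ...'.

Answer: the defect is in derive_floor at line 43.
Key fact: Position 13 is the first bad log line: 'checkpoint: 3' should read 'checkpoint: 9'.
Call chain: main.
First divergence: position 13 — the shown line 'checkpoint: 3' should read 'checkpoint: 9'.
Intended log window:
  11: pack_ledger start: n=5 cutoff=3
  12: hit index 3
  13: checkpoint: 9
Execution walk:
  locate_pivot([11, 12, 12, 3, 8]) -> 12  [called from rank_cells, line 27]
  process_batch([11, 12, 12, 3, 8], 3) -> 1  [called from rank_cells, line 28]
  split_margin(12, 1) -> 0  [called from rank_cells, line 30]
  rank_cells([11, 12, 12, 3, 8], 3) -> 0  [called from main, line 49]
  pack_ledger([11, 12, 12, 3, 8], 3) -> 3  [called from derive_floor, line 40]
  derive_floor([11, 12, 12, 3, 8], 3) -> 3  [called from main, line 51]
Log line origins:
  1 — main, line 48
  2 — rank_cells, line 26
  3 — locate_pivot, line 2
  4 — locate_pivot, line 7
  5 — process_batch, line 11
  6 — process_batch, line 16
  7 — rank_cells, line 29
  8 — split_margin, line 20
  9 — main, line 50
  10 — derive_floor, line 39
  11 — pack_ledger, line 33
  12 — derive_floor, line 41
  13 — main, line 52
A correct fix: line 43: replace `1` with `3`.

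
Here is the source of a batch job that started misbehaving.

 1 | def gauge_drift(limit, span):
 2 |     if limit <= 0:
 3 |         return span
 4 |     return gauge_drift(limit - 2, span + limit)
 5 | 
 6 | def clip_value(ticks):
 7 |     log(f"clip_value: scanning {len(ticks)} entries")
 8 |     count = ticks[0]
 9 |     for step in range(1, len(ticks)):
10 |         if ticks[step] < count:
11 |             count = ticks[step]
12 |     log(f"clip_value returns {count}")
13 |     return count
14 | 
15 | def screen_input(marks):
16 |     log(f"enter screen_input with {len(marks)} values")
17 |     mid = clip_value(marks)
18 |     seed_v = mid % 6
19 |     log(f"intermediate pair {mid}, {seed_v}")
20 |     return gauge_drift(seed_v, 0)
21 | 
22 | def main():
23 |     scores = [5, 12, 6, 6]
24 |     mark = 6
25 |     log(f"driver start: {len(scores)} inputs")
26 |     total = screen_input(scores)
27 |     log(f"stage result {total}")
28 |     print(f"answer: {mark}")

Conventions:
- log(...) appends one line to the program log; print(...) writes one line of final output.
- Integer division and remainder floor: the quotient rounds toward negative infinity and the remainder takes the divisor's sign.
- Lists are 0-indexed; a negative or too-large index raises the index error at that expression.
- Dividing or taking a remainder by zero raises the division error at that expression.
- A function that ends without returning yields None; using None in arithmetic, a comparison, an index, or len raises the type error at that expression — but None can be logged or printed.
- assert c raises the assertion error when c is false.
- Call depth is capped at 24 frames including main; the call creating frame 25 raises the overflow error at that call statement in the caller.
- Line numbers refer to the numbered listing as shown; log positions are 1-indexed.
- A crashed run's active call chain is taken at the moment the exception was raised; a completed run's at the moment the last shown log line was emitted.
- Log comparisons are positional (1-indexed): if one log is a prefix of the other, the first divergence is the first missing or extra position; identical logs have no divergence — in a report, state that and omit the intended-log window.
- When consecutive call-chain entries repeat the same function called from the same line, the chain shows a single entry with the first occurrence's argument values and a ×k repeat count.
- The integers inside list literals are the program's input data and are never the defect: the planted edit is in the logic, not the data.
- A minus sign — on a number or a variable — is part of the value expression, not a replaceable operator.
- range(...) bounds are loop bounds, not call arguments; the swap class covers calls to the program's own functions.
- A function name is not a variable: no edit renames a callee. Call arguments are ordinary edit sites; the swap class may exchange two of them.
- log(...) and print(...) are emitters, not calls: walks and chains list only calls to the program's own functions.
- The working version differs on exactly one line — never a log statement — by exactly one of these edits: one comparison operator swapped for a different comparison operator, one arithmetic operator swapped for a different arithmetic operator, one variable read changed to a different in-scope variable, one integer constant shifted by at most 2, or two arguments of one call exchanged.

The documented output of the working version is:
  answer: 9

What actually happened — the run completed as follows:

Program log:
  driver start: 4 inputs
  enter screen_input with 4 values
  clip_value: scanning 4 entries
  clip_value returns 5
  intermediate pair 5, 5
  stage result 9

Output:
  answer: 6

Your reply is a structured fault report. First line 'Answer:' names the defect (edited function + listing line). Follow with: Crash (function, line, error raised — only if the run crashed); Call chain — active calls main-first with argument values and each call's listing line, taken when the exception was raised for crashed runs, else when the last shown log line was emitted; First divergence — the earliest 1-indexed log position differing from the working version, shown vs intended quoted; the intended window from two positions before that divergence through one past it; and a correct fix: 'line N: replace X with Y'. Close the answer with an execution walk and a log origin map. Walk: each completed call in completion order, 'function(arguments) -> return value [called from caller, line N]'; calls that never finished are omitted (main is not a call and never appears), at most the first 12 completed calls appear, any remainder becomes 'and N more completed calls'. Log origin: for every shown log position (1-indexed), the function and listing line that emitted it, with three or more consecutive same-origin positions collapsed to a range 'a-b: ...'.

Answer: the defect is in main at line 28.
Core observation: No log line changed; the fault shows up purely in the output.
Call chain: main.
First divergence: none — the logs agree in full.
Execution walk:
  clip_value([5, 12, 6, 6]) -> 5  [called from screen_input, line 17]
  gauge_drift(-1, 9) -> 9  [called from gauge_drift, line 4]
  gauge_drift(1, 8) -> 9  [called from gauge_drift, line 4]
  gauge_drift(3, 5) -> 9  [called from gauge_drift, line 4]
  gauge_drift(5, 0) -> 9  [called from screen_input, line 20]
  screen_input([5, 12, 6, 6]) -> 9  [called from main, line 26]
Log origins:
  1: emitted by main (line 25)
  2: emitted by screen_input (line 16)
  3: emitted by clip_value (line 7)
  4: emitted by clip_value (line 12)
  5: emitted by screen_input (line 19)
  6: emitted by main (line 27)
A correct fix: line 28: replace `mark` with `total`.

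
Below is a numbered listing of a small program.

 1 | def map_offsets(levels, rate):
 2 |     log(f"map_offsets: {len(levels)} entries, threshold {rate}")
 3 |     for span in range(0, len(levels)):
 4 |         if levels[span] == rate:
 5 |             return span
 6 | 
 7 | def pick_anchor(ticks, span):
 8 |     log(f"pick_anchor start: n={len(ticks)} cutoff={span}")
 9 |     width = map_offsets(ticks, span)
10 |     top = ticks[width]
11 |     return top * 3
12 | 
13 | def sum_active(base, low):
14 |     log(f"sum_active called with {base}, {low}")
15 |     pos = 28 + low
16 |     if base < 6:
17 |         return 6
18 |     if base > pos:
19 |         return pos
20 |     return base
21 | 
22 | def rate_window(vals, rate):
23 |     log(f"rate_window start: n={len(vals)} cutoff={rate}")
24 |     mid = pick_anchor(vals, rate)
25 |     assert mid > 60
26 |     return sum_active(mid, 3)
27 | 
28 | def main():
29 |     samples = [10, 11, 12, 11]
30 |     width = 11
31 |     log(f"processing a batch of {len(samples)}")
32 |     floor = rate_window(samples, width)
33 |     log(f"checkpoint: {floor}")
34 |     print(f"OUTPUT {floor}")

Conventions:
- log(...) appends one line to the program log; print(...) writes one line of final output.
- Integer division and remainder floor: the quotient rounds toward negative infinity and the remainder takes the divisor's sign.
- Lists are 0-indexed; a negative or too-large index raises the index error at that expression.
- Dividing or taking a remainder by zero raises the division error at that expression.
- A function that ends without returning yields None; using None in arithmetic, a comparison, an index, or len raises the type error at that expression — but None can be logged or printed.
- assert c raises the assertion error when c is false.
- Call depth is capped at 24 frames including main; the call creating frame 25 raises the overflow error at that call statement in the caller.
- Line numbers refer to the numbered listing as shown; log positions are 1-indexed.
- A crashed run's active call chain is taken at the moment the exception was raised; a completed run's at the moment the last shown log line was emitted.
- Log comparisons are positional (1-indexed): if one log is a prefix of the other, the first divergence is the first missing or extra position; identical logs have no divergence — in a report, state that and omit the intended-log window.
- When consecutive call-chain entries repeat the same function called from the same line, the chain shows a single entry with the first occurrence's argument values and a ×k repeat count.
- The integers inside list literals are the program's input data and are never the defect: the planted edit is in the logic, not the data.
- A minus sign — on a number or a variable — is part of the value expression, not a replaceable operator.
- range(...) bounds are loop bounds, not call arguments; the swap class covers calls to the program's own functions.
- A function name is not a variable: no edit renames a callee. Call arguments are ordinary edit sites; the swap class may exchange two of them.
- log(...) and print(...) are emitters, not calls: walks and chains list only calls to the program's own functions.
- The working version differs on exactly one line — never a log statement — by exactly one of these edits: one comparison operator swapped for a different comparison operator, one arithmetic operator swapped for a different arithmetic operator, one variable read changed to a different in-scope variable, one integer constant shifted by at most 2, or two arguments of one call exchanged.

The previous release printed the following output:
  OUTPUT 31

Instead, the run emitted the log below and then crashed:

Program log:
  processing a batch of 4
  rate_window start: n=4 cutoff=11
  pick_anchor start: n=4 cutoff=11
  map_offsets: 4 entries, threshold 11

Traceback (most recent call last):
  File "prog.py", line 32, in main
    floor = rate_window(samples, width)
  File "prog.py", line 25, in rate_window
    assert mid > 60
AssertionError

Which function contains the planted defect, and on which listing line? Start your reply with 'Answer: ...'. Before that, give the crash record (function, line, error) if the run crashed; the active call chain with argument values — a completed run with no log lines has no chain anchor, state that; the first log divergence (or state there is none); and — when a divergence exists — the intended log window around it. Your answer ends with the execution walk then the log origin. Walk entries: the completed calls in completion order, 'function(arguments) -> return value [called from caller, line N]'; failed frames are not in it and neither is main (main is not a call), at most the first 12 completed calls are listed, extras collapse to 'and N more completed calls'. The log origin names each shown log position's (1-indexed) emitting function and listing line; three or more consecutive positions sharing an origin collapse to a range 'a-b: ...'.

Answer: the defect is in rate_window at line 25.
Core observation: A complete run would log 'sum_active called with 33, 3' next, but this one stopped at 4 lines.
Crash: rate_window, line 25, AssertionError.
Call chain: main -> rate_window([10, 11, 12, 11], 11) (called at line 32).
First divergence: position 5 — the faulty run's log ends after 4 lines; the working version continues with 'sum_active called with 33, 3'.
Intended log window:
  3: pick_anchor start: n=4 cutoff=11
  4: map_offsets: 4 entries, threshold 11
  5: sum_active called with 33, 3
  6: checkpoint: 31
Execution walk:
  map_offsets([10, 11, 12, 11], 11) -> 1  [called from pick_anchor, line 9]
  pick_anchor([10, 11, 12, 11], 11) -> 33  [called from rate_window, line 24]
Origin of each log line:
  1 — main, line 31
  2 — rate_window, line 23
  3 — pick_anchor, line 8
  4 — map_offsets, line 2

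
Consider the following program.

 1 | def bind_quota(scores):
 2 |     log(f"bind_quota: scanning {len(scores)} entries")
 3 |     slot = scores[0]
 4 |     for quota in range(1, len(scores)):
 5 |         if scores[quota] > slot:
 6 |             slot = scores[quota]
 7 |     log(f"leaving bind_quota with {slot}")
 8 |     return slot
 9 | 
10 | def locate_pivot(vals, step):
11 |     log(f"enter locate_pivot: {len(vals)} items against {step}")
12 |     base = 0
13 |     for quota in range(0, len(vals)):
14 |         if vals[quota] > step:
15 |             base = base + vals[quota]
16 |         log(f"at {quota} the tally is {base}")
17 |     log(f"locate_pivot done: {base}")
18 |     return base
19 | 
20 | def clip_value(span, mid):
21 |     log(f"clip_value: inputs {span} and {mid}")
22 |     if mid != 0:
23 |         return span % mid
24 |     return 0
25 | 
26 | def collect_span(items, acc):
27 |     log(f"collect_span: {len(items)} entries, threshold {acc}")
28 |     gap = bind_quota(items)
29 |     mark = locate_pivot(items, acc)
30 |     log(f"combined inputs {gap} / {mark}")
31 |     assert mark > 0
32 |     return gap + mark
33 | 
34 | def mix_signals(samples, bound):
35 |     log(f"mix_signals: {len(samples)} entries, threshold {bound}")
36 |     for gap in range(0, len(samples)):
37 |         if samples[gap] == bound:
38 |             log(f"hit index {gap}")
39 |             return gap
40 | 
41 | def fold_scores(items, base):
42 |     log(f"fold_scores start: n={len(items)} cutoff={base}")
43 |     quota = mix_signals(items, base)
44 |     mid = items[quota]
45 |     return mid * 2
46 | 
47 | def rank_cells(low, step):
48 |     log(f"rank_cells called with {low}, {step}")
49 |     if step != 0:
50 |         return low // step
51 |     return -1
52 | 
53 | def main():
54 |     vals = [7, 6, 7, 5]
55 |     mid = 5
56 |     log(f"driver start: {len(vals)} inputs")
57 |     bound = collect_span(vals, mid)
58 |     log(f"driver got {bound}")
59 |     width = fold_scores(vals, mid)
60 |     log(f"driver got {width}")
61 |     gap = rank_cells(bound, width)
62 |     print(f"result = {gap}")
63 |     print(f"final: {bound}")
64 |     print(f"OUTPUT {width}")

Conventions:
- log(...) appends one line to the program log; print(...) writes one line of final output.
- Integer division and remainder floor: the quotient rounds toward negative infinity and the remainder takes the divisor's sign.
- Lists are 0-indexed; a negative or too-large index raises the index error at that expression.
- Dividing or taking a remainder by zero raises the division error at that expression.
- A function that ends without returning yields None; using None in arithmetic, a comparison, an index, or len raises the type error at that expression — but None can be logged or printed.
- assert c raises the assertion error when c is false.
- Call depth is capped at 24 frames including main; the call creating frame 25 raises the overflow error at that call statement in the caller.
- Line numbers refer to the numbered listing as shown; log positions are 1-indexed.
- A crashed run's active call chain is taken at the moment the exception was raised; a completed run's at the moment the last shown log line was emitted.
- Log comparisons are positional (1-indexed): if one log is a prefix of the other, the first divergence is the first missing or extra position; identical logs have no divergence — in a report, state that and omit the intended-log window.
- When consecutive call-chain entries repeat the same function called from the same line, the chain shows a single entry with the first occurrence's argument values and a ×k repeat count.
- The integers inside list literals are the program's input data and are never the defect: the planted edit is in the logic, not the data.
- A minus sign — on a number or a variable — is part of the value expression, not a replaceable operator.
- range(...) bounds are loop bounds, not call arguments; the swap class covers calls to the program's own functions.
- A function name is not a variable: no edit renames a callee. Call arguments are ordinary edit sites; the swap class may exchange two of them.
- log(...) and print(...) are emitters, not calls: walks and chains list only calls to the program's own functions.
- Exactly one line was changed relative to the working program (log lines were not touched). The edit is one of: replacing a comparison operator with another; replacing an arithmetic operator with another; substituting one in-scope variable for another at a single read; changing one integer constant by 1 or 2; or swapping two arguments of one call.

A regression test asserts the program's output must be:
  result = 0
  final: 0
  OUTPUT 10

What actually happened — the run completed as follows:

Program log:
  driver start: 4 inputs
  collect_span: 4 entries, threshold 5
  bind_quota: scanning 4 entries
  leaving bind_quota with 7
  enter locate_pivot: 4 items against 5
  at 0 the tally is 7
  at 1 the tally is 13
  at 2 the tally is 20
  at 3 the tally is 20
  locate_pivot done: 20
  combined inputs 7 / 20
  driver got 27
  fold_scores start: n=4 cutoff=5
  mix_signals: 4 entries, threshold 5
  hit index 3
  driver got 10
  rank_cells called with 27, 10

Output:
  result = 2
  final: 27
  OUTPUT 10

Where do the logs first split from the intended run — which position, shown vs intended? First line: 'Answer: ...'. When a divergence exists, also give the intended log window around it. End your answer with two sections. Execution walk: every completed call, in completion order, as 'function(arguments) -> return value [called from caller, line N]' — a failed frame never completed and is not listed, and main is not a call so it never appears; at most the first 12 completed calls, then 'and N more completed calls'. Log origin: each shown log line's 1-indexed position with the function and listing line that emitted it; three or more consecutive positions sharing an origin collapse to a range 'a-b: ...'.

Answer: position 12 — shown 'driver got 27', intended 'driver got 0'.
Intended log window:
  10: locate_pivot done: 20
  11: combined inputs 7 / 20
  12: driver got 0
  13: fold_scores start: n=4 cutoff=5
Execution walk:
  bind_quota([7, 6, 7, 5]) -> 7  [called from collect_span, line 28]
  locate_pivot([7, 6, 7, 5], 5) -> 20  [called from collect_span, line 29]
  collect_span([7, 6, 7, 5], 5) -> 27  [called from main, line 57]
  mix_signals([7, 6, 7, 5], 5) -> 3  [called from fold_scores, line 43]
  fold_scores([7, 6, 7, 5], 5) -> 10  [called from main, line 59]
  rank_cells(27, 10) -> 2  [called from main, line 61]
Log line origins:
  1 — main, line 56
  2 — collect_span, line 27
  3 — bind_quota, line 2
  4 — bind_quota, line 7
  5 — locate_pivot, line 11
  6-9 — locate_pivot, line 16
  10 — locate_pivot, line 17
  11 — collect_span, line 30
  12 — main, line 58
  13 — fold_scores, line 42
  14 — mix_signals, line 35
  15 — mix_signals, line 38
  16 — main, line 60
  17 — rank_cells, line 48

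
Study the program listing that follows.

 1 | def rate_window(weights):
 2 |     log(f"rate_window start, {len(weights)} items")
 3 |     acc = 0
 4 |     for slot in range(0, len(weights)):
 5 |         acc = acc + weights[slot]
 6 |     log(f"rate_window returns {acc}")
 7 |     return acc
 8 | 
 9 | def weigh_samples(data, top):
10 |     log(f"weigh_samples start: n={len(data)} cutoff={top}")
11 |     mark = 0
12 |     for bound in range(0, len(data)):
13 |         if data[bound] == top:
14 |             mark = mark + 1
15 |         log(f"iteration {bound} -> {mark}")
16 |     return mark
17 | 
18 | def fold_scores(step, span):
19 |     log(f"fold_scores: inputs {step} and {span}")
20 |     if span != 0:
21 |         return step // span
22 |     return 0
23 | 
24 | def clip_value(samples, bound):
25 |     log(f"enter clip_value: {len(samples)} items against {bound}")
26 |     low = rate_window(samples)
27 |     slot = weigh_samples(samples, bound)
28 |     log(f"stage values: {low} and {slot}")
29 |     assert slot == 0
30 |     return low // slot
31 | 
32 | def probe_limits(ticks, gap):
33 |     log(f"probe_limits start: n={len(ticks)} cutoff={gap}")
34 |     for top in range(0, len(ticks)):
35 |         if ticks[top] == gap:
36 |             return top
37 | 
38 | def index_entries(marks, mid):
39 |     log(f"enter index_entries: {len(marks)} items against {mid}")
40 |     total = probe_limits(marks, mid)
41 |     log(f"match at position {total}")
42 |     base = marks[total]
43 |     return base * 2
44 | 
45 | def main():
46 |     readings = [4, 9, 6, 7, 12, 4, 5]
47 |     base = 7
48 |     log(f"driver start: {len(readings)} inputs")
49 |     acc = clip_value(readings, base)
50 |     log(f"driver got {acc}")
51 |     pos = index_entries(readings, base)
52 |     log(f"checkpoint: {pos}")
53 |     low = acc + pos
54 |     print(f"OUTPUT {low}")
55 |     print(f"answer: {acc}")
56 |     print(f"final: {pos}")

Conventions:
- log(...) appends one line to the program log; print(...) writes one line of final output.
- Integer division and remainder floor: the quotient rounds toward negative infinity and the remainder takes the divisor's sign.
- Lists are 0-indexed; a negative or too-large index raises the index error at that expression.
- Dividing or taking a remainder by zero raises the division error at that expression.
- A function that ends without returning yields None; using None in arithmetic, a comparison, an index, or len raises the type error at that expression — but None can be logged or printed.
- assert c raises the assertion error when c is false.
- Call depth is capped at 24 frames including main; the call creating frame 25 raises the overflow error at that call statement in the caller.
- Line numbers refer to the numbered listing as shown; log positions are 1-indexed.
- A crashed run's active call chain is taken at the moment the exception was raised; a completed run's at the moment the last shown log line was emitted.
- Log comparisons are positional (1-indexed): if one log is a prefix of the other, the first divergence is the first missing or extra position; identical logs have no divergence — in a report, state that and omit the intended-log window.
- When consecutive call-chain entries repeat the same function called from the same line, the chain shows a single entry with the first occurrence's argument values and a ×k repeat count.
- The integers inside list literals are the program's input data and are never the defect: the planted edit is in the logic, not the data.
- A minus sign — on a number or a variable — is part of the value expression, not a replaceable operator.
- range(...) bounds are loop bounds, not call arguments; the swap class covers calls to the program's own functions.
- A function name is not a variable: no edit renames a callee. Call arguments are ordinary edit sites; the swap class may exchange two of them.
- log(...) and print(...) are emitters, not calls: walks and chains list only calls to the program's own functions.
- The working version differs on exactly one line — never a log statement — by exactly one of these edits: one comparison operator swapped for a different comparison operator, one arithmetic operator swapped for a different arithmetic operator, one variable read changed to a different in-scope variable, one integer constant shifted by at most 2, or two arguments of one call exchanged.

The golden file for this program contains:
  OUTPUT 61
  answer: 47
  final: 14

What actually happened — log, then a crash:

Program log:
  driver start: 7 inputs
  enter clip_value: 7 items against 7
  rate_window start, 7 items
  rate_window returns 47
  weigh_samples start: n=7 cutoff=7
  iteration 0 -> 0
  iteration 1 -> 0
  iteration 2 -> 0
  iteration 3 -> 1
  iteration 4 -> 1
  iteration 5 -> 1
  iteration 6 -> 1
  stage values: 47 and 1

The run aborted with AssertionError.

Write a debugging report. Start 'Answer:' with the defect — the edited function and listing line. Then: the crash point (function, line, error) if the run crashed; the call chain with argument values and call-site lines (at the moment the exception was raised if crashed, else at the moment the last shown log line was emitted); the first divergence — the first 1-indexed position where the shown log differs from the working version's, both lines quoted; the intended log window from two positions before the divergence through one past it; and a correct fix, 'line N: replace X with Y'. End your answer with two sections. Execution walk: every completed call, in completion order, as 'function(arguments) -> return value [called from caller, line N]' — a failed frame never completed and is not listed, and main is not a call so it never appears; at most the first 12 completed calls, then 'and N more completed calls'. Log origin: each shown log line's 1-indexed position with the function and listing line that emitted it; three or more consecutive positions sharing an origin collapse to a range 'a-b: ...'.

Answer: the defect is in clip_value at line 29.
Key observation: The log ends early — 13 lines, where the working version next logs 'driver got 47'.
Crash: clip_value, line 29, AssertionError.
Call chain: main -> clip_value([4, 9, 6, 7, 12, 4, 5], 7) (called at line 49).
First divergence: position 14 — the faulty run's log ends after 13 lines; the working version continues with 'driver got 47'.
Intended log window:
  12: iteration 6 -> 1
  13: stage values: 47 and 1
  14: driver got 47
  15: enter index_entries: 7 items against 7
Execution walk:
  rate_window([4, 9, 6, 7, 12, 4, 5]) -> 47  [called from clip_value, line 26]
  weigh_samples([4, 9, 6, 7, 12, 4, 5], 7) -> 1  [called from clip_value, line 27]
Log origins:
  1: from main, line 48
  2: from clip_value, line 25
  3: from rate_window, line 2
  4: from rate_window, line 6
  5: from weigh_samples, line 10
  6-12: from weigh_samples, line 15
  13: from clip_value, line 28
A correct fix: line 29: replace `==` with `>`.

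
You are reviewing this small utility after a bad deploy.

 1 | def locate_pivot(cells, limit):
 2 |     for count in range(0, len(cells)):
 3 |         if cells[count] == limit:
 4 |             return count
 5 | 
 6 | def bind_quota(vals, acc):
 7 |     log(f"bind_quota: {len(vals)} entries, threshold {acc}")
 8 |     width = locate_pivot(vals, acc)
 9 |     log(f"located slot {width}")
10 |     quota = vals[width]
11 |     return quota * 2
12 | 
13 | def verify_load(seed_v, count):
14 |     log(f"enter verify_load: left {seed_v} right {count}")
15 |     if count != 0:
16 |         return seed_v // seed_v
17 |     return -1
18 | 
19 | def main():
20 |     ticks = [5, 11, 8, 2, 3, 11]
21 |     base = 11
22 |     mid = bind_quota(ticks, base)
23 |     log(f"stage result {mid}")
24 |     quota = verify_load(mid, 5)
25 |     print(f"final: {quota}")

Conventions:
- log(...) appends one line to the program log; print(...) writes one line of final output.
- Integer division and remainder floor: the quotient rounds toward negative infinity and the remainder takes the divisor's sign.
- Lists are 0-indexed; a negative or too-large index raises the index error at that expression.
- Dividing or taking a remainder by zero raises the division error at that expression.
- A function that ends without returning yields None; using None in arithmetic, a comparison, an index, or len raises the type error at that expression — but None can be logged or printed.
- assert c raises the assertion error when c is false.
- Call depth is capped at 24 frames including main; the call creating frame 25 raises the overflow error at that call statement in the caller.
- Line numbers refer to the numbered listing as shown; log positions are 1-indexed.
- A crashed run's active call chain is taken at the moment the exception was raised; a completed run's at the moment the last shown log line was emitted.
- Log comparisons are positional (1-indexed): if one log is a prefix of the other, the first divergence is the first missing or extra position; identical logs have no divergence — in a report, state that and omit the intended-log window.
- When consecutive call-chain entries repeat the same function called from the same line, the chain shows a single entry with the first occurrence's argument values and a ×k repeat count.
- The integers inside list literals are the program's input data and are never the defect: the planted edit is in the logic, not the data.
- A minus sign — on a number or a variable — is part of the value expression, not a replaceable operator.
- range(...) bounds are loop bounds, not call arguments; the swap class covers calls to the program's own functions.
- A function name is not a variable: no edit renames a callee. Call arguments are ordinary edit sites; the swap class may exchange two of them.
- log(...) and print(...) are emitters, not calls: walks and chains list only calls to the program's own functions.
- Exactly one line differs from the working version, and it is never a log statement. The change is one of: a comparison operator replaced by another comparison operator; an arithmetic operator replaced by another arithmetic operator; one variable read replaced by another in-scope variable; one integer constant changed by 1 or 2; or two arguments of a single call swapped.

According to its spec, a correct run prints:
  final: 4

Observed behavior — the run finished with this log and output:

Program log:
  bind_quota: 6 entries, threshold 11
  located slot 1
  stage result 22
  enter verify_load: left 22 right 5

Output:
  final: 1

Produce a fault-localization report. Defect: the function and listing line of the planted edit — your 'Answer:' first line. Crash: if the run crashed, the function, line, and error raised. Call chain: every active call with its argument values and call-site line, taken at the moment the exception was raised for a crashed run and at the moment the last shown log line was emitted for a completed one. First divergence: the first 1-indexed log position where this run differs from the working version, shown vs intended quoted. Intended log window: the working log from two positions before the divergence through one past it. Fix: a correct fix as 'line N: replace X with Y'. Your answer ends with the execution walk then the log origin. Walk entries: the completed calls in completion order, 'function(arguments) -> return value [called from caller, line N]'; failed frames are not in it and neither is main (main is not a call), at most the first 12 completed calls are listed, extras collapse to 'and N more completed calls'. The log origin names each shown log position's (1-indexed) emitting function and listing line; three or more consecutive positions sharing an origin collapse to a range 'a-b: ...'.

Answer: the defect is in verify_load at line 16.
Key fact: Log streams are identical — the defect surfaces only in the printed output.
Call chain: main -> verify_load(22, 5) (called at line 24).
First divergence: none; the two logs match at every position.
Execution walk:
  locate_pivot([5, 11, 8, 2, 3, 11], 11) -> 1  [called from bind_quota, line 8]
  bind_quota([5, 11, 8, 2, 3, 11], 11) -> 22  [called from main, line 22]
  verify_load(22, 5) -> 1  [called from main, line 24]
Origin of each log line:
  1: logged in bind_quota at line 7
  2: logged in bind_quota at line 9
  3: logged in main at line 23
  4: logged in verify_load at line 14
A correct fix: line 16: replace `seed_v // seed_v` with `seed_v // count`.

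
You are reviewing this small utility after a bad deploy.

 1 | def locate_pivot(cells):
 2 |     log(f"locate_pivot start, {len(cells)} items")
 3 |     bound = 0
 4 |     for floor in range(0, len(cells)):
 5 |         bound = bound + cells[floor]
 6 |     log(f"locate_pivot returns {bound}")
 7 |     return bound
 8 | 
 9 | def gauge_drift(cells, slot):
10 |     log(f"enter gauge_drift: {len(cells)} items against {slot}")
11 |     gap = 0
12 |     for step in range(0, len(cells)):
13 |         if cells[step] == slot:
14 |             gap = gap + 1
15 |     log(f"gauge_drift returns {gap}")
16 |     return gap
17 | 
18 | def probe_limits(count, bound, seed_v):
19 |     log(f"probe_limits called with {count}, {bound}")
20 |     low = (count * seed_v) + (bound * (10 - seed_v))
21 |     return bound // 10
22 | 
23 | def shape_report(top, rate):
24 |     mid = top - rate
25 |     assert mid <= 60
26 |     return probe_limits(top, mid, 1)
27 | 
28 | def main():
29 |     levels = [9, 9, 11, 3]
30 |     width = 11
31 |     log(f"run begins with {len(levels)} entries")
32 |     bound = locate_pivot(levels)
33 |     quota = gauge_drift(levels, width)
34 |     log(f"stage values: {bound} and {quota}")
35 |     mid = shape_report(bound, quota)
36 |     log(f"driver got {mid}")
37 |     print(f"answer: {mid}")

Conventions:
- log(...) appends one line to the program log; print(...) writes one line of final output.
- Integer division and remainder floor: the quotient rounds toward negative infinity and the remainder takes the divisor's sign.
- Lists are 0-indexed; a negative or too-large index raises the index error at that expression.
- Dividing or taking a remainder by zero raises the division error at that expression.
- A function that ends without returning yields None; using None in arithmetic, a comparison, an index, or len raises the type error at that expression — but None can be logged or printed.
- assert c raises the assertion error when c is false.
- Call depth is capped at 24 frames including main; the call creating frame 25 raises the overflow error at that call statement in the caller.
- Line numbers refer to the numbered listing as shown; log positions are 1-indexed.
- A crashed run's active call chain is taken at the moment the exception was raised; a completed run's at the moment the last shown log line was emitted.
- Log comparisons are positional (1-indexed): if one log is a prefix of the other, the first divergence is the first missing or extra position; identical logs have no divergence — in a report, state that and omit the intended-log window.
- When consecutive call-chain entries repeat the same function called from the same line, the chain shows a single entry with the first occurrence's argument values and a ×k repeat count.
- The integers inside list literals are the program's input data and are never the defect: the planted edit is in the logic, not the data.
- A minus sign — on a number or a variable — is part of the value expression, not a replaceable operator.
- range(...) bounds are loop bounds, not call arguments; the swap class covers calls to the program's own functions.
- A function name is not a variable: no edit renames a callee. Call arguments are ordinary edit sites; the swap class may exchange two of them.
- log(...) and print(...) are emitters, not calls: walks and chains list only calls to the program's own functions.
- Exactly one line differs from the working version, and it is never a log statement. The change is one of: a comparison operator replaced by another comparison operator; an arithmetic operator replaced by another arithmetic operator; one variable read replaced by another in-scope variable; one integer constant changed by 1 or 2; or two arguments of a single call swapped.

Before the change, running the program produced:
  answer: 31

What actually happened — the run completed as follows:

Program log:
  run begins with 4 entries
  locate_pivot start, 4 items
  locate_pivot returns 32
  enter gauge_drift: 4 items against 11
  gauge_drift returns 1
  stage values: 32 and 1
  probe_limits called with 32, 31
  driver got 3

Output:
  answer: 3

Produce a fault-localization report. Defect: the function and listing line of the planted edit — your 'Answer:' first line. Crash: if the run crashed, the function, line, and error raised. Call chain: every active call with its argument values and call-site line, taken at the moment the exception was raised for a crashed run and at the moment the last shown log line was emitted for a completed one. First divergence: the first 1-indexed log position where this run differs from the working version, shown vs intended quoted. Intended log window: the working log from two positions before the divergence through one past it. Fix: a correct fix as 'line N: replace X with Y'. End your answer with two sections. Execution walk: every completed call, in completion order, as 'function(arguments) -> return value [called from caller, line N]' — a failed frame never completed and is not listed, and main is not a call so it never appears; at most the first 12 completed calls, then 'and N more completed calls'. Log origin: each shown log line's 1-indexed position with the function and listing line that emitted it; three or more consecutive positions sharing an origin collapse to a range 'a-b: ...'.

Answer: the defect is in probe_limits at line 21.
Core observation: At log position 8 the runs split — shown 'driver got 3', but the working version logs 'driver got 31'.
Call chain: main.
First divergence: position 8; shown 'driver got 3' vs intended 'driver got 31'.
Intended log window:
  6: stage values: 32 and 1
  7: probe_limits called with 32, 31
  8: driver got 31
Execution walk:
  locate_pivot([9, 9, 11, 3]) -> 32  [called from main, line 32]
  gauge_drift([9, 9, 11, 3], 11) -> 1  [called from main, line 33]
  probe_limits(32, 31, 1) -> 3  [called from shape_report, line 26]
  shape_report(32, 1) -> 3  [called from main, line 35]
Log origin:
  1 — main, line 31
  2 — locate_pivot, line 2
  3 — locate_pivot, line 6
  4 — gauge_drift, line 10
  5 — gauge_drift, line 15
  6 — main, line 34
  7 — probe_limits, line 19
  8 — main, line 36
A correct fix: line 21: replace `bound` with `low`.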